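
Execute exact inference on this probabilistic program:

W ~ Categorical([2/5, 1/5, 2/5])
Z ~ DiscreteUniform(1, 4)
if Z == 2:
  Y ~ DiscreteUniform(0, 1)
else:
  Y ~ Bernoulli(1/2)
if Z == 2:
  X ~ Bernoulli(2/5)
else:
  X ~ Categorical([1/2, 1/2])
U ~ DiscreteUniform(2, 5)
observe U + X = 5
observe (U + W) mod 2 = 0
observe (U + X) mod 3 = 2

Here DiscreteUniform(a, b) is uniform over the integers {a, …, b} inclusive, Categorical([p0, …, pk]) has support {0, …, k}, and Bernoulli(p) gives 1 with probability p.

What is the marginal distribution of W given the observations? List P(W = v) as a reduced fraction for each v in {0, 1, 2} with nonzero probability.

Enumerate traces; 24 have nonzero weight after conditioning:
  (W=0, Z=1, Y=0, X=1, U=4) weight 1/160
  (W=0, Z=1, Y=1, X=1, U=4) weight 1/160
  (W=0, Z=2, Y=0, X=1, U=4) weight 1/200
  (W=0, Z=2, Y=1, X=1, U=4) weight 1/200
  (W=0, Z=3, Y=0, X=1, U=4) weight 1/160
  (W=0, Z=3, Y=1, X=1, U=4) weight 1/160
  (W=0, Z=4, Y=0, X=1, U=4) weight 1/160
  (W=0, Z=4, Y=1, X=1, U=4) weight 1/160
  (W=1, Z=1, Y=0, X=0, U=5) weight 1/320
  (W=2, Z=1, Y=0, X=1, U=4) weight 1/160
  … 14 more
Group by W:
  weight(W=0) = 19/400
  weight(W=1) = 21/800
  weight(W=2) = 19/400
Total weight = 19/400 + 21/800 + 19/400 = 97/800
P(W=0 | obs) = 19/400 / 97/800 = 38/97
P(W=1 | obs) = 21/800 / 97/800 = 21/97
P(W=2 | obs) = 19/400 / 97/800 = 38/97

P(W=0) = 38/97, P(W=1) = 21/97, P(W=2) = 38/97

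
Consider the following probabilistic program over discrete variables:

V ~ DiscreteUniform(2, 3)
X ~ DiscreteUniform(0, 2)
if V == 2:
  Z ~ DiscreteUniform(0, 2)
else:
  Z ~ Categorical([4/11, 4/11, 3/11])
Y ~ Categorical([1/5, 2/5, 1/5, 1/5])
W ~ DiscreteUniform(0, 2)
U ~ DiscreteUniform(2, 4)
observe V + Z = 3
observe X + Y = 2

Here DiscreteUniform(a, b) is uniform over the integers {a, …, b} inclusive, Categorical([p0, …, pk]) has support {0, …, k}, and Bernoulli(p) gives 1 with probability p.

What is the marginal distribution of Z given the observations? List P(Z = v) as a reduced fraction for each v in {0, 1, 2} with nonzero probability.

Enumerate traces; 54 have nonzero weight after conditioning:
  (V=2, X=0, Z=1, Y=2, W=0, U=2) weight 1/810
  (V=2, X=0, Z=1, Y=2, W=0, U=3) weight 1/810
  (V=2, X=0, Z=1, Y=2, W=0, U=4) weight 1/810
  (V=2, X=0, Z=1, Y=2, W=1, U=2) weight 1/810
  (V=2, X=0, Z=1, Y=2, W=1, U=3) weight 1/810
  (V=2, X=0, Z=1, Y=2, W=1, U=4) weight 1/810
  (V=2, X=0, Z=1, Y=2, W=2, U=2) weight 1/810
  (V=2, X=0, Z=1, Y=2, W=2, U=3) weight 1/810
  (V=3, X=0, Z=0, Y=2, W=0, U=2) weight 2/1485
  … 45 more
Group by Z:
  weight(Z=0) = 8/165
  weight(Z=1) = 2/45
Total weight = 8/165 + 2/45 = 46/495
P(Z=0 | obs) = 8/165 / 46/495 = 12/23
P(Z=1 | obs) = 2/45 / 46/495 = 11/23

P(Z=0) = 12/23, P(Z=1) = 11/23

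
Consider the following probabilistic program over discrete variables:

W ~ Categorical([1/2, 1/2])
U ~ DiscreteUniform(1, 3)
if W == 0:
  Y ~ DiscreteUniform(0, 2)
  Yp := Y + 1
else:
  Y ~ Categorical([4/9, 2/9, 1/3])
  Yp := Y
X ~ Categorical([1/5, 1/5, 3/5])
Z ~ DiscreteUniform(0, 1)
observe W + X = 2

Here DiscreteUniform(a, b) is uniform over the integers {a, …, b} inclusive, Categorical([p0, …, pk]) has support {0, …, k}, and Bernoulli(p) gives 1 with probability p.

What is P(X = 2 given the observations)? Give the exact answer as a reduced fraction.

Enumerate traces; 36 have nonzero weight after conditioning:
  (W=0, U=1, Y=0, X=2, Z=0) weight 1/60
  (W=0, U=1, Y=0, X=2, Z=1) weight 1/60
  (W=0, U=1, Y=1, X=2, Z=0) weight 1/60
  (W=0, U=1, Y=1, X=2, Z=1) weight 1/60
  (W=0, U=1, Y=2, X=2, Z=0) weight 1/60
  (W=0, U=1, Y=2, X=2, Z=1) weight 1/60
  (W=0, U=2, Y=0, X=2, Z=0) weight 1/60
  (W=0, U=2, Y=0, X=2, Z=1) weight 1/60
  (W=1, U=1, Y=0, X=1, Z=0) weight 1/135
  … 27 more
Group by X:
  weight(X=1) = 1/10
  weight(X=2) = 3/10
Total weight = 1/10 + 3/10 = 2/5
P(X=1 | obs) = 1/10 / 2/5 = 1/4
P(X=2 | obs) = 3/10 / 2/5 = 3/4

P(X = 2 | obs) = 3/4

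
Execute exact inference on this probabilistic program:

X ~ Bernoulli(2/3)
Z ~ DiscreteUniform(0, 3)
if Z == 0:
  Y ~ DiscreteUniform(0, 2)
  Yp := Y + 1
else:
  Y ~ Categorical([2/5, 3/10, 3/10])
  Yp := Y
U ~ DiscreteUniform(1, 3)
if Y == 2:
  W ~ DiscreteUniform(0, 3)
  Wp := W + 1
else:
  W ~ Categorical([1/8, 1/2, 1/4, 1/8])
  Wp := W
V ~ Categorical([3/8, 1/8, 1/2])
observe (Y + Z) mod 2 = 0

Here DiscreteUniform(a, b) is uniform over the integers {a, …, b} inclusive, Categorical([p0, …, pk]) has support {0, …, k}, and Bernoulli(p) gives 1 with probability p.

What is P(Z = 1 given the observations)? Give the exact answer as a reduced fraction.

Enumerate traces; 432 have nonzero weight after conditioning:
  (X=0, Z=0, Y=0, U=1, W=0, V=0) weight 1/2304
  (X=0, Z=0, Y=0, U=1, W=0, V=1) weight 1/6912
  (X=0, Z=0, Y=0, U=1, W=0, V=2) weight 1/1728
  (X=0, Z=0, Y=0, U=1, W=1, V=0) weight 1/576
  (X=0, Z=0, Y=0, U=1, W=1, V=1) weight 1/1728
  (X=0, Z=0, Y=0, U=1, W=1, V=2) weight 1/432
  (X=0, Z=0, Y=0, U=1, W=2, V=0) weight 1/1152
  (X=0, Z=0, Y=0, U=1, W=2, V=1) weight 1/3456
  (X=0, Z=1, Y=1, U=1, W=0, V=0) weight 1/2560
  (X=0, Z=2, Y=0, U=1, W=0, V=0) weight 1/1920
  … 422 more
Group by Z:
  weight(Z=0) = 1/6
  weight(Z=1) = 3/40
  weight(Z=2) = 7/40
  weight(Z=3) = 3/40
Total weight = 1/6 + 3/40 + 7/40 + 3/40 = 59/120
P(Z=0 | obs) = 1/6 / 59/120 = 20/59
P(Z=1 | obs) = 3/40 / 59/120 = 9/59
P(Z=2 | obs) = 7/40 / 59/120 = 21/59
P(Z=3 | obs) = 3/40 / 59/120 = 9/59

P(Z = 1 | obs) = 9/59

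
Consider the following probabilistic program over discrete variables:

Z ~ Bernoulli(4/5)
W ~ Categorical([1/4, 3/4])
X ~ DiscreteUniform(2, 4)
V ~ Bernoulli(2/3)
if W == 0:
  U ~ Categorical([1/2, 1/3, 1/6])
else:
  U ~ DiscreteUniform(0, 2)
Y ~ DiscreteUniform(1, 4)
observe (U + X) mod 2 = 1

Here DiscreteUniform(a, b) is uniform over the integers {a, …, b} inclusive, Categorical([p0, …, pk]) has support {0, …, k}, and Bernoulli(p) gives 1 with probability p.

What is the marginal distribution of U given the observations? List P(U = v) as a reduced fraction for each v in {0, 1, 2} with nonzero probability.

P(U=0) = 9/32, P(U=1) = 1/2, P(U=2) = 7/32

Enumerate traces; 128 have nonzero weight after conditioning:
  (Z=0, W=0, X=2, V=0, U=1, Y=1) weight 1/2160
  (Z=0, W=0, X=2, V=0, U=1, Y=2) weight 1/2160
  (Z=0, W=0, X=2, V=0, U=1, Y=3) weight 1/2160
  (Z=0, W=0, X=2, V=0, U=1, Y=4) weight 1/2160
  (Z=0, W=0, X=2, V=1, U=1, Y=1) weight 1/1080
  (Z=0, W=0, X=2, V=1, U=1, Y=2) weight 1/1080
  (Z=0, W=0, X=2, V=1, U=1, Y=3) weight 1/1080
  (Z=0, W=0, X=2, V=1, U=1, Y=4) weight 1/1080
  (Z=0, W=0, X=3, V=0, U=0, Y=1) weight 1/1440
  (Z=0, W=0, X=3, V=0, U=2, Y=1) weight 1/4320
  … 118 more
Group by U:
  weight(U=0) = 1/8
  weight(U=1) = 2/9
  weight(U=2) = 7/72
Total weight = 1/8 + 2/9 + 7/72 = 4/9
P(U=0 | obs) = 1/8 / 4/9 = 9/32
P(U=1 | obs) = 2/9 / 4/9 = 1/2
P(U=2 | obs) = 7/72 / 4/9 = 7/32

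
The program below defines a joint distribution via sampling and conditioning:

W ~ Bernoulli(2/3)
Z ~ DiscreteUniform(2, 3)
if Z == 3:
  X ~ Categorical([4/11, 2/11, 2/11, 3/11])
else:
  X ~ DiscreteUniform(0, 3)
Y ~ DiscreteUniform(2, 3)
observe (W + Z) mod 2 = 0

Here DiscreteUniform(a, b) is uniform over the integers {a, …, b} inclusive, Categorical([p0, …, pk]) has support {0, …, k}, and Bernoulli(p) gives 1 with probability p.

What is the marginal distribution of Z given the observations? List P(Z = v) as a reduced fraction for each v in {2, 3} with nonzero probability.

Enumerate traces; 16 have nonzero weight after conditioning:
  (W=0, Z=2, X=0, Y=2) weight 1/48
  (W=0, Z=2, X=0, Y=3) weight 1/48
  (W=0, Z=2, X=1, Y=2) weight 1/48
  (W=0, Z=2, X=1, Y=3) weight 1/48
  (W=0, Z=2, X=2, Y=2) weight 1/48
  (W=0, Z=2, X=2, Y=3) weight 1/48
  (W=0, Z=2, X=3, Y=2) weight 1/48
  (W=0, Z=2, X=3, Y=3) weight 1/48
  (W=1, Z=3, X=0, Y=2) weight 2/33
  … 7 more
Group by Z:
  weight(Z=2) = 1/6
  weight(Z=3) = 1/3
Total weight = 1/6 + 1/3 = 1/2
P(Z=2 | obs) = 1/6 / 1/2 = 1/3
P(Z=3 | obs) = 1/3 / 1/2 = 2/3

P(Z=2) = 1/3, P(Z=3) = 2/3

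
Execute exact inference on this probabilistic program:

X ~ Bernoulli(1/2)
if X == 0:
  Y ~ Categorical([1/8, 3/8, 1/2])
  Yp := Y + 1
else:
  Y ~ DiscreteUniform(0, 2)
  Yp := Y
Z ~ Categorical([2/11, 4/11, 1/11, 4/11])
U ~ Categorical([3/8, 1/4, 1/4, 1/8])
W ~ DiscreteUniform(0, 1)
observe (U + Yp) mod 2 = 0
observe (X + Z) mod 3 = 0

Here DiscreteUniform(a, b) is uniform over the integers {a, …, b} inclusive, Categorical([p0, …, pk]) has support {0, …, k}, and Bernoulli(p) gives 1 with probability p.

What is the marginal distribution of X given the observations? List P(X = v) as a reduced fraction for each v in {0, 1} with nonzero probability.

P(X=0) = 135/161, P(X=1) = 26/161

Enumerate traces; 36 have nonzero weight after conditioning:
  (X=0, Y=0, Z=0, U=1, W=0) weight 1/704
  (X=0, Y=0, Z=0, U=1, W=1) weight 1/704
  (X=0, Y=0, Z=0, U=3, W=0) weight 1/1408
  (X=0, Y=0, Z=0, U=3, W=1) weight 1/1408
  (X=0, Y=0, Z=3, U=1, W=0) weight 1/352
  (X=0, Y=0, Z=3, U=1, W=1) weight 1/352
  (X=0, Y=0, Z=3, U=3, W=0) weight 1/704
  (X=0, Y=0, Z=3, U=3, W=1) weight 1/704
  (X=1, Y=0, Z=2, U=0, W=0) weight 1/352
  … 27 more
Group by X:
  weight(X=0) = 45/352
  weight(X=1) = 13/528
Total weight = 45/352 + 13/528 = 161/1056
P(X=0 | obs) = 45/352 / 161/1056 = 135/161
P(X=1 | obs) = 13/528 / 161/1056 = 26/161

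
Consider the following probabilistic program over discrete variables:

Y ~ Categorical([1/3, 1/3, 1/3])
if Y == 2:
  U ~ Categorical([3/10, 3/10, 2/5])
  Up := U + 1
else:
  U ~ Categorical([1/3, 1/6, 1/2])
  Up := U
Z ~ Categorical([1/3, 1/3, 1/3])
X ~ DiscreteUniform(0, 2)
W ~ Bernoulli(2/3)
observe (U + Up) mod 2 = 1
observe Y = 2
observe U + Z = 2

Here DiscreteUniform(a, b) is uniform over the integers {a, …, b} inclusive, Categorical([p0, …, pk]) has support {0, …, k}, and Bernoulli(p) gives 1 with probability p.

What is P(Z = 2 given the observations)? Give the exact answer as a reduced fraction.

Enumerate traces; 18 have nonzero weight after conditioning:
  (Y=2, U=0, Z=2, X=0, W=0) weight 1/270
  (Y=2, U=0, Z=2, X=0, W=1) weight 1/135
  (Y=2, U=0, Z=2, X=1, W=0) weight 1/270
  (Y=2, U=0, Z=2, X=1, W=1) weight 1/135
  (Y=2, U=0, Z=2, X=2, W=0) weight 1/270
  (Y=2, U=0, Z=2, X=2, W=1) weight 1/135
  (Y=2, U=1, Z=1, X=0, W=0) weight 1/270
  (Y=2, U=1, Z=1, X=0, W=1) weight 1/135
  (Y=2, U=2, Z=0, X=0, W=0) weight 2/405
  … 9 more
Group by Z:
  weight(Z=0) = 2/45
  weight(Z=1) = 1/30
  weight(Z=2) = 1/30
Total weight = 2/45 + 1/30 + 1/30 = 1/9
P(Z=0 | obs) = 2/45 / 1/9 = 2/5
P(Z=1 | obs) = 1/30 / 1/9 = 3/10
P(Z=2 | obs) = 1/30 / 1/9 = 3/10

P(Z = 2 | obs) = 3/10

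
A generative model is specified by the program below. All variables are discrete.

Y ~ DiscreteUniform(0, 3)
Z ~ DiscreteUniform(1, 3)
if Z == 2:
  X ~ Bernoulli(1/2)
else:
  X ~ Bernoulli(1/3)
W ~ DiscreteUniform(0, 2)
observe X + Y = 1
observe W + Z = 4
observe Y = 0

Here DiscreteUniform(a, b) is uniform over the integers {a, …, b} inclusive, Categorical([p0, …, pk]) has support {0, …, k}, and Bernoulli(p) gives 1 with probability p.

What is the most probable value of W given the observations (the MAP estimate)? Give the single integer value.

argmax_v P(W = v | obs) = 2

Enumerate traces; 2 have nonzero weight after conditioning:
  (Y=0, Z=2, X=1, W=2) weight 1/72
  (Y=0, Z=3, X=1, W=1) weight 1/108
Group by W:
  weight(W=1) = 1/108
  weight(W=2) = 1/72
Total weight = 1/108 + 1/72 = 5/216
P(W=1 | obs) = 1/108 / 5/216 = 2/5
P(W=2 | obs) = 1/72 / 5/216 = 3/5
argmax = 2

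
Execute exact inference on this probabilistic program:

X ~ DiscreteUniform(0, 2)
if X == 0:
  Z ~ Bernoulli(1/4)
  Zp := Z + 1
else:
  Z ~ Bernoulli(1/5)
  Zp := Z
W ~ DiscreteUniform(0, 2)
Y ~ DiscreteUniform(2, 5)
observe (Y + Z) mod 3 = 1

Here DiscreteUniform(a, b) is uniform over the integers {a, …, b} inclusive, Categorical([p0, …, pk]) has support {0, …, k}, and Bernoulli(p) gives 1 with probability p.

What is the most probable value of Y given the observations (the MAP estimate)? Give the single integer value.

argmax_v P(Y = v | obs) = 4

Enumerate traces; 18 have nonzero weight after conditioning:
  (X=0, Z=0, W=0, Y=4) weight 1/48
  (X=0, Z=0, W=1, Y=4) weight 1/48
  (X=0, Z=0, W=2, Y=4) weight 1/48
  (X=0, Z=1, W=0, Y=3) weight 1/144
  (X=0, Z=1, W=1, Y=3) weight 1/144
  (X=0, Z=1, W=2, Y=3) weight 1/144
  (X=1, Z=0, W=0, Y=4) weight 1/45
  (X=1, Z=0, W=1, Y=4) weight 1/45
  … 10 more
Group by Y:
  weight(Y=3) = 13/240
  weight(Y=4) = 47/240
Total weight = 13/240 + 47/240 = 1/4
P(Y=3 | obs) = 13/240 / 1/4 = 13/60
P(Y=4 | obs) = 47/240 / 1/4 = 47/60
argmax = 4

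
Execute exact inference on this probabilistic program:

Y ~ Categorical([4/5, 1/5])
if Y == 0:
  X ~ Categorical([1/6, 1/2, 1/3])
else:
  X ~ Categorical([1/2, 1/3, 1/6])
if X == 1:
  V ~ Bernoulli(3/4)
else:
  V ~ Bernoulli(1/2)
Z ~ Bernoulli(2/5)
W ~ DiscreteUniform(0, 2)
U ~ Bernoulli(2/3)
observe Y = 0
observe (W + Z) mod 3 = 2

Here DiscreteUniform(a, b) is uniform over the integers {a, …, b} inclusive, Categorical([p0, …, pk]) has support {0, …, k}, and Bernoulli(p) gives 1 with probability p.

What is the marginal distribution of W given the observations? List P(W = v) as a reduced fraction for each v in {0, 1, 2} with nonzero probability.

P(W=1) = 2/5, P(W=2) = 3/5

Enumerate traces; 24 have nonzero weight after conditioning:
  (Y=0, X=0, V=0, Z=0, W=2, U=0) weight 1/225
  (Y=0, X=0, V=0, Z=0, W=2, U=1) weight 2/225
  (Y=0, X=0, V=0, Z=1, W=1, U=0) weight 2/675
  (Y=0, X=0, V=0, Z=1, W=1, U=1) weight 4/675
  (Y=0, X=0, V=1, Z=0, W=2, U=0) weight 1/225
  (Y=0, X=0, V=1, Z=0, W=2, U=1) weight 2/225
  (Y=0, X=0, V=1, Z=1, W=1, U=0) weight 2/675
  (Y=0, X=0, V=1, Z=1, W=1, U=1) weight 4/675
  … 16 more
Group by W:
  weight(W=1) = 8/75
  weight(W=2) = 4/25
Total weight = 8/75 + 4/25 = 4/15
P(W=1 | obs) = 8/75 / 4/15 = 2/5
P(W=2 | obs) = 4/25 / 4/15 = 3/5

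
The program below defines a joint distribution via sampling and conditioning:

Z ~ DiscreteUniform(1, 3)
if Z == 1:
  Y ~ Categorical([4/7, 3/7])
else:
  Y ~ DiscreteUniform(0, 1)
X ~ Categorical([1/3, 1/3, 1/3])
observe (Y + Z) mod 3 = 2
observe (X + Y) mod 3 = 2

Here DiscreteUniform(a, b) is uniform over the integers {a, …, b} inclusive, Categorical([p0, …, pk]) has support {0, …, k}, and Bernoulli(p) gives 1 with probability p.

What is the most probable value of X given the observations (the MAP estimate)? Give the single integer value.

argmax_v P(X = v | obs) = 2

Enumerate traces; 2 have nonzero weight after conditioning:
  (Z=1, Y=1, X=1) weight 1/21
  (Z=2, Y=0, X=2) weight 1/18
Group by X:
  weight(X=1) = 1/21
  weight(X=2) = 1/18
Total weight = 1/21 + 1/18 = 13/126
P(X=1 | obs) = 1/21 / 13/126 = 6/13
P(X=2 | obs) = 1/18 / 13/126 = 7/13
argmax = 2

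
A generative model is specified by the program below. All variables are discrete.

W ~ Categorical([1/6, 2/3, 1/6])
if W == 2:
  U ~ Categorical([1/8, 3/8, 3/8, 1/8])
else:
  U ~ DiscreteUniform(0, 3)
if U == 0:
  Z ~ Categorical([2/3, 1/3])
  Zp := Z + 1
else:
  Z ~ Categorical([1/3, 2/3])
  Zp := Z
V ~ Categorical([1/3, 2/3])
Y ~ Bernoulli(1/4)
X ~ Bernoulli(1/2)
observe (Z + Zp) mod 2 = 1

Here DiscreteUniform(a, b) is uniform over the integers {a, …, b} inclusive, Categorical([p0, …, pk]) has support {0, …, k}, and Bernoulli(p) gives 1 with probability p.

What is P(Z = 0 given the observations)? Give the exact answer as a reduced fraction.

P(Z = 0 | obs) = 2/3

Enumerate traces; 48 have nonzero weight after conditioning:
  (W=0, U=0, Z=0, V=0, Y=0, X=0) weight 1/288
  (W=0, U=0, Z=0, V=0, Y=0, X=1) weight 1/288
  (W=0, U=0, Z=0, V=0, Y=1, X=0) weight 1/864
  (W=0, U=0, Z=0, V=0, Y=1, X=1) weight 1/864
  (W=0, U=0, Z=0, V=1, Y=0, X=0) weight 1/144
  (W=0, U=0, Z=0, V=1, Y=0, X=1) weight 1/144
  (W=0, U=0, Z=0, V=1, Y=1, X=0) weight 1/432
  (W=0, U=0, Z=0, V=1, Y=1, X=1) weight 1/432
  (W=0, U=0, Z=1, V=0, Y=0, X=0) weight 1/576
  … 39 more
Group by Z:
  weight(Z=0) = 11/72
  weight(Z=1) = 11/144
Total weight = 11/72 + 11/144 = 11/48
P(Z=0 | obs) = 11/72 / 11/48 = 2/3
P(Z=1 | obs) = 11/144 / 11/48 = 1/3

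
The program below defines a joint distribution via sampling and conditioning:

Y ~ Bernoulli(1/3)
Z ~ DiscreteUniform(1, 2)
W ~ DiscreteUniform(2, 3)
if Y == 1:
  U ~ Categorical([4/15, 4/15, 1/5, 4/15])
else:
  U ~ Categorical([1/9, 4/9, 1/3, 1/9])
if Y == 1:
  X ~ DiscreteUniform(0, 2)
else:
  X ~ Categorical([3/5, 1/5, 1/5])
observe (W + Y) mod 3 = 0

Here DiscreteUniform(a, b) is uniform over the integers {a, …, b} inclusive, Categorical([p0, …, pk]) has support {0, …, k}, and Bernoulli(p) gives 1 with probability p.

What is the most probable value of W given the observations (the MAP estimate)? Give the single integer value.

Enumerate traces; 48 have nonzero weight after conditioning:
  (Y=0, Z=1, W=3, U=0, X=0) weight 1/90
  (Y=0, Z=1, W=3, U=0, X=1) weight 1/270
  (Y=0, Z=1, W=3, U=0, X=2) weight 1/270
  (Y=0, Z=1, W=3, U=1, X=0) weight 2/45
  (Y=0, Z=1, W=3, U=1, X=1) weight 2/135
  (Y=0, Z=1, W=3, U=1, X=2) weight 2/135
  (Y=0, Z=1, W=3, U=2, X=0) weight 1/30
  (Y=0, Z=1, W=3, U=2, X=1) weight 1/90
  (Y=1, Z=1, W=2, U=0, X=0) weight 1/135
  … 39 more
Group by W:
  weight(W=2) = 1/6
  weight(W=3) = 1/3
Total weight = 1/6 + 1/3 = 1/2
P(W=2 | obs) = 1/6 / 1/2 = 1/3
P(W=3 | obs) = 1/3 / 1/2 = 2/3
argmax = 3

argmax_v P(W = v | obs) = 3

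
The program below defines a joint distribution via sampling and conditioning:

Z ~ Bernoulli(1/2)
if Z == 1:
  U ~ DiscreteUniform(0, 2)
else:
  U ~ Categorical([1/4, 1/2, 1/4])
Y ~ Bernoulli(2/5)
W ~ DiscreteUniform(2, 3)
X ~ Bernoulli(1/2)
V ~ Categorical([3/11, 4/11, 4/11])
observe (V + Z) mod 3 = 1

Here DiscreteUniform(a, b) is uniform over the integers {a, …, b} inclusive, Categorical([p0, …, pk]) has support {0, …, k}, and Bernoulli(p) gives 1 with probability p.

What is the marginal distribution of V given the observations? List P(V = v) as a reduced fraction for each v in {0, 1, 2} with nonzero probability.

Enumerate traces; 48 have nonzero weight after conditioning:
  (Z=0, U=0, Y=0, W=2, X=0, V=1) weight 3/440
  (Z=0, U=0, Y=0, W=2, X=1, V=1) weight 3/440
  (Z=0, U=0, Y=0, W=3, X=0, V=1) weight 3/440
  (Z=0, U=0, Y=0, W=3, X=1, V=1) weight 3/440
  (Z=0, U=0, Y=1, W=2, X=0, V=1) weight 1/220
  (Z=0, U=0, Y=1, W=2, X=1, V=1) weight 1/220
  (Z=0, U=0, Y=1, W=3, X=0, V=1) weight 1/220
  (Z=0, U=0, Y=1, W=3, X=1, V=1) weight 1/220
  (Z=1, U=0, Y=0, W=2, X=0, V=0) weight 3/440
  … 39 more
Group by V:
  weight(V=0) = 3/22
  weight(V=1) = 2/11
Total weight = 3/22 + 2/11 = 7/22
P(V=0 | obs) = 3/22 / 7/22 = 3/7
P(V=1 | obs) = 2/11 / 7/22 = 4/7

P(V=0) = 3/7, P(V=1) = 4/7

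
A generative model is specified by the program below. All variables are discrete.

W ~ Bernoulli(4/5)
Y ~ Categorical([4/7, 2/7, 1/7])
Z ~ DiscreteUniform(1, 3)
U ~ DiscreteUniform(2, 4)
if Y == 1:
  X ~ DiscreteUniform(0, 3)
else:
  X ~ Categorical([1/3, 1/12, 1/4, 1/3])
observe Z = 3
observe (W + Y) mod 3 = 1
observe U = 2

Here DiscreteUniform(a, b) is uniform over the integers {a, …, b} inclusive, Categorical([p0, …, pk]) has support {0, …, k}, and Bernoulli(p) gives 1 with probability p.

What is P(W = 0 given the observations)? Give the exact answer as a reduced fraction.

Enumerate traces; 8 have nonzero weight after conditioning:
  (W=0, Y=1, Z=3, U=2, X=0) weight 1/630
  (W=0, Y=1, Z=3, U=2, X=1) weight 1/630
  (W=0, Y=1, Z=3, U=2, X=2) weight 1/630
  (W=0, Y=1, Z=3, U=2, X=3) weight 1/630
  (W=1, Y=0, Z=3, U=2, X=0) weight 16/945
  (W=1, Y=0, Z=3, U=2, X=1) weight 4/945
  (W=1, Y=0, Z=3, U=2, X=2) weight 4/315
  (W=1, Y=0, Z=3, U=2, X=3) weight 16/945
Group by W:
  weight(W=0) = 2/315
  weight(W=1) = 16/315
Total weight = 2/315 + 16/315 = 2/35
P(W=0 | obs) = 2/315 / 2/35 = 1/9
P(W=1 | obs) = 16/315 / 2/35 = 8/9

P(W = 0 | obs) = 1/9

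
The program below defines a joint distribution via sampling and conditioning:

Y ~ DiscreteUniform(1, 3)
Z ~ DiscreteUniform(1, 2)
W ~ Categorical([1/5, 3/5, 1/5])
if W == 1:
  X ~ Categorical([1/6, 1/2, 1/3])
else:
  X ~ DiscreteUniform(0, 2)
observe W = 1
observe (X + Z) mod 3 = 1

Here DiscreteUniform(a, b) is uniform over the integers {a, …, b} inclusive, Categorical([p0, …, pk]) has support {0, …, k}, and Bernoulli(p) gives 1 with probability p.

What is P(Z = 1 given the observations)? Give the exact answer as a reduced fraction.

Enumerate traces; 6 have nonzero weight after conditioning:
  (Y=1, Z=1, W=1, X=0) weight 1/60
  (Y=1, Z=2, W=1, X=2) weight 1/30
  (Y=2, Z=1, W=1, X=0) weight 1/60
  (Y=2, Z=2, W=1, X=2) weight 1/30
  (Y=3, Z=1, W=1, X=0) weight 1/60
  (Y=3, Z=2, W=1, X=2) weight 1/30
Group by Z:
  weight(Z=1) = 1/20
  weight(Z=2) = 1/10
Total weight = 1/20 + 1/10 = 3/20
P(Z=1 | obs) = 1/20 / 3/20 = 1/3
P(Z=2 | obs) = 1/10 / 3/20 = 2/3

P(Z = 1 | obs) = 1/3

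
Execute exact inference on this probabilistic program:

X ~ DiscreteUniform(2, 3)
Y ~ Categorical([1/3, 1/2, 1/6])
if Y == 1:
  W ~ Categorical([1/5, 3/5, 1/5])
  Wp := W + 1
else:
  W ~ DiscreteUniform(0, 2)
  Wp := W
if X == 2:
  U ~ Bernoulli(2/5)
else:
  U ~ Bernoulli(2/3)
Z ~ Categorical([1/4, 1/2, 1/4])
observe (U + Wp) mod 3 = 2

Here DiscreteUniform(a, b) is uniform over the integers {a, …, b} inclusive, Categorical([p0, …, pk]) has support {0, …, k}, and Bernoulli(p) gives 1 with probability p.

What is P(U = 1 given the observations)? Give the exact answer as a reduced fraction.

Enumerate traces; 36 have nonzero weight after conditioning:
  (X=2, Y=0, W=1, U=1, Z=0) weight 1/180
  (X=2, Y=0, W=1, U=1, Z=1) weight 1/90
  (X=2, Y=0, W=1, U=1, Z=2) weight 1/180
  (X=2, Y=0, W=2, U=0, Z=0) weight 1/120
  (X=2, Y=0, W=2, U=0, Z=1) weight 1/60
  (X=2, Y=0, W=2, U=0, Z=2) weight 1/120
  (X=2, Y=1, W=0, U=1, Z=0) weight 1/200
  (X=2, Y=1, W=0, U=1, Z=1) weight 1/100
  … 28 more
Group by U:
  weight(U=0) = 49/225
  weight(U=1) = 32/225
Total weight = 49/225 + 32/225 = 9/25
P(U=0 | obs) = 49/225 / 9/25 = 49/81
P(U=1 | obs) = 32/225 / 9/25 = 32/81

P(U = 1 | obs) = 32/81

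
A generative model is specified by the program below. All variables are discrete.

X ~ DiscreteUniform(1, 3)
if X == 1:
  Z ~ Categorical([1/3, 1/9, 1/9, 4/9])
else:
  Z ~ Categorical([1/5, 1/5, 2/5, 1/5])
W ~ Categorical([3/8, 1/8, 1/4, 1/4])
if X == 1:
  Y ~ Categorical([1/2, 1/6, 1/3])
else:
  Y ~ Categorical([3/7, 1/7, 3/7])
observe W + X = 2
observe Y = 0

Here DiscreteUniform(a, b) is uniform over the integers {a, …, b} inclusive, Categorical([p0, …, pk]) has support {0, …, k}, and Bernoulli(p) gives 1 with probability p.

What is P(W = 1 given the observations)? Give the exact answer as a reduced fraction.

Enumerate traces; 8 have nonzero weight after conditioning:
  (X=1, Z=0, W=1, Y=0) weight 1/144
  (X=1, Z=1, W=1, Y=0) weight 1/432
  (X=1, Z=2, W=1, Y=0) weight 1/432
  (X=1, Z=3, W=1, Y=0) weight 1/108
  (X=2, Z=0, W=0, Y=0) weight 3/280
  (X=2, Z=1, W=0, Y=0) weight 3/280
  (X=2, Z=2, W=0, Y=0) weight 3/140
  (X=2, Z=3, W=0, Y=0) weight 3/280
Group by W:
  weight(W=0) = 3/56
  weight(W=1) = 1/48
Total weight = 3/56 + 1/48 = 25/336
P(W=0 | obs) = 3/56 / 25/336 = 18/25
P(W=1 | obs) = 1/48 / 25/336 = 7/25

P(W = 1 | obs) = 7/25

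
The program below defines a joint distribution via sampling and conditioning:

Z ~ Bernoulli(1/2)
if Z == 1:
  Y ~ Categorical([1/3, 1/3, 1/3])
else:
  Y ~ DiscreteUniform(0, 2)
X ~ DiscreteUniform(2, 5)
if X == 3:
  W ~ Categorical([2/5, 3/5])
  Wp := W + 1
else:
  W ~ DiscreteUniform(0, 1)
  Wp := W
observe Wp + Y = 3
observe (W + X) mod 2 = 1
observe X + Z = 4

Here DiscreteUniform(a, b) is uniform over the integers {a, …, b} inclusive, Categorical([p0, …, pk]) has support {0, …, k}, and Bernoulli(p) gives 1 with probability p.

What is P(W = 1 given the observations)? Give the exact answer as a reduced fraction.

Enumerate traces; 2 have nonzero weight after conditioning:
  (Z=0, Y=2, X=4, W=1) weight 1/48
  (Z=1, Y=2, X=3, W=0) weight 1/60
Group by W:
  weight(W=0) = 1/60
  weight(W=1) = 1/48
Total weight = 1/60 + 1/48 = 3/80
P(W=0 | obs) = 1/60 / 3/80 = 4/9
P(W=1 | obs) = 1/48 / 3/80 = 5/9

P(W = 1 | obs) = 5/9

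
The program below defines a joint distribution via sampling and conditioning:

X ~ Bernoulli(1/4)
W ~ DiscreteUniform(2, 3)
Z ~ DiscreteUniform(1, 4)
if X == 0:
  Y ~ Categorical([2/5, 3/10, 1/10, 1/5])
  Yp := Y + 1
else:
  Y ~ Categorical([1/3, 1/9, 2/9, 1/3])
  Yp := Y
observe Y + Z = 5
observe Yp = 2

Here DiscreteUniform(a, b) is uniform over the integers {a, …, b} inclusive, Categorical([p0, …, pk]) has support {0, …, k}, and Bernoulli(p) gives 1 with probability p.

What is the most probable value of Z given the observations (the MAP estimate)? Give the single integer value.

argmax_v P(Z = v | obs) = 4

Enumerate traces; 4 have nonzero weight after conditioning:
  (X=0, W=2, Z=4, Y=1) weight 9/320
  (X=0, W=3, Z=4, Y=1) weight 9/320
  (X=1, W=2, Z=3, Y=2) weight 1/144
  (X=1, W=3, Z=3, Y=2) weight 1/144
Group by Z:
  weight(Z=3) = 1/72
  weight(Z=4) = 9/160
Total weight = 1/72 + 9/160 = 101/1440
P(Z=3 | obs) = 1/72 / 101/1440 = 20/101
P(Z=4 | obs) = 9/160 / 101/1440 = 81/101
argmax = 4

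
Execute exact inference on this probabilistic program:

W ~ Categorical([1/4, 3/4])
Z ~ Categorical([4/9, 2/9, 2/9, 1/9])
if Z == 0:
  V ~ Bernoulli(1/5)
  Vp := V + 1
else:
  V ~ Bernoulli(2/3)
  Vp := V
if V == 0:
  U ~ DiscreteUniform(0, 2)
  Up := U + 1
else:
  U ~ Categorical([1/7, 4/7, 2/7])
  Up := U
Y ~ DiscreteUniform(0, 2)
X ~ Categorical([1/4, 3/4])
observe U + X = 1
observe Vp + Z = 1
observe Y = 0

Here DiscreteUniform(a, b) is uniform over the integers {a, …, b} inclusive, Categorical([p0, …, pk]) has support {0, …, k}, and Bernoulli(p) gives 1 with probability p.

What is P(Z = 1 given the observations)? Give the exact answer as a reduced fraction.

Enumerate traces; 8 have nonzero weight after conditioning:
  (W=0, Z=0, V=0, U=0, Y=0, X=1) weight 1/135
  (W=0, Z=0, V=0, U=1, Y=0, X=0) weight 1/405
  (W=0, Z=1, V=0, U=0, Y=0, X=1) weight 1/648
  (W=0, Z=1, V=0, U=1, Y=0, X=0) weight 1/1944
  (W=1, Z=0, V=0, U=0, Y=0, X=1) weight 1/45
  (W=1, Z=0, V=0, U=1, Y=0, X=0) weight 1/135
  (W=1, Z=1, V=0, U=0, Y=0, X=1) weight 1/216
  (W=1, Z=1, V=0, U=1, Y=0, X=0) weight 1/648
Group by Z:
  weight(Z=0) = 16/405
  weight(Z=1) = 2/243
Total weight = 16/405 + 2/243 = 58/1215
P(Z=0 | obs) = 16/405 / 58/1215 = 24/29
P(Z=1 | obs) = 2/243 / 58/1215 = 5/29

P(Z = 1 | obs) = 5/29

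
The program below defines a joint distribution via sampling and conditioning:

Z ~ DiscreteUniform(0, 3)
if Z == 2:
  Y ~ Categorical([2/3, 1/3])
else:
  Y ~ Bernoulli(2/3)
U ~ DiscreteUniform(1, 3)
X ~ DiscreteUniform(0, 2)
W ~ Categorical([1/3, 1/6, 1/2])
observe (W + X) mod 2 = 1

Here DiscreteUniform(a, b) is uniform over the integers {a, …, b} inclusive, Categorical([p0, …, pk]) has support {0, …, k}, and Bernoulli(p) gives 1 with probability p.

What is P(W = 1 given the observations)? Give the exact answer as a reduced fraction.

P(W = 1 | obs) = 2/7

Enumerate traces; 96 have nonzero weight after conditioning:
  (Z=0, Y=0, U=1, X=0, W=1) weight 1/648
  (Z=0, Y=0, U=1, X=1, W=0) weight 1/324
  (Z=0, Y=0, U=1, X=1, W=2) weight 1/216
  (Z=0, Y=0, U=1, X=2, W=1) weight 1/648
  (Z=0, Y=0, U=2, X=0, W=1) weight 1/648
  (Z=0, Y=0, U=2, X=1, W=0) weight 1/324
  (Z=0, Y=0, U=2, X=1, W=2) weight 1/216
  (Z=0, Y=0, U=2, X=2, W=1) weight 1/648
  … 88 more
Group by W:
  weight(W=0) = 1/9
  weight(W=1) = 1/9
  weight(W=2) = 1/6
Total weight = 1/9 + 1/9 + 1/6 = 7/18
P(W=0 | obs) = 1/9 / 7/18 = 2/7
P(W=1 | obs) = 1/9 / 7/18 = 2/7
P(W=2 | obs) = 1/6 / 7/18 = 3/7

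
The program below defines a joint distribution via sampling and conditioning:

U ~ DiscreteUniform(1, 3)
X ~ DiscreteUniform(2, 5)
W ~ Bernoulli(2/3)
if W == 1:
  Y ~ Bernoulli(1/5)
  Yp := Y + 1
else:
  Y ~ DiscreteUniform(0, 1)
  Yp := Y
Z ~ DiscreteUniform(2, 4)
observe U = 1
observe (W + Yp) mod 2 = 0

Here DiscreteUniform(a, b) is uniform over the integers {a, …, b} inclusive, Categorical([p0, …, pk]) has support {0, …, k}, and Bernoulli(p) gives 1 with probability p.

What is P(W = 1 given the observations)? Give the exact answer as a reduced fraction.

Enumerate traces; 24 have nonzero weight after conditioning:
  (U=1, X=2, W=0, Y=0, Z=2) weight 1/216
  (U=1, X=2, W=0, Y=0, Z=3) weight 1/216
  (U=1, X=2, W=0, Y=0, Z=4) weight 1/216
  (U=1, X=2, W=1, Y=0, Z=2) weight 2/135
  (U=1, X=2, W=1, Y=0, Z=3) weight 2/135
  (U=1, X=2, W=1, Y=0, Z=4) weight 2/135
  (U=1, X=3, W=0, Y=0, Z=2) weight 1/216
  (U=1, X=3, W=0, Y=0, Z=3) weight 1/216
  … 16 more
Group by W:
  weight(W=0) = 1/18
  weight(W=1) = 8/45
Total weight = 1/18 + 8/45 = 7/30
P(W=0 | obs) = 1/18 / 7/30 = 5/21
P(W=1 | obs) = 8/45 / 7/30 = 16/21

P(W = 1 | obs) = 16/21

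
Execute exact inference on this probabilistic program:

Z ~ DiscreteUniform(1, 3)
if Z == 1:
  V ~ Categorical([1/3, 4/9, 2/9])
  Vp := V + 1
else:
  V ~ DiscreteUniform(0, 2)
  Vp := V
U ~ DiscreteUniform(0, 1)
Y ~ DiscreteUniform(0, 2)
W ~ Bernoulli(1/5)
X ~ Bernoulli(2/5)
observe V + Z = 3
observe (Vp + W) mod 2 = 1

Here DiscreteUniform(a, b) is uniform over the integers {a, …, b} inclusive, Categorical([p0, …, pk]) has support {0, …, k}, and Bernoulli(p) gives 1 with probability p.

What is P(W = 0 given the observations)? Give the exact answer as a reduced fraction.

Enumerate traces; 36 have nonzero weight after conditioning:
  (Z=1, V=2, U=0, Y=0, W=0, X=0) weight 4/675
  (Z=1, V=2, U=0, Y=0, W=0, X=1) weight 8/2025
  (Z=1, V=2, U=0, Y=1, W=0, X=0) weight 4/675
  (Z=1, V=2, U=0, Y=1, W=0, X=1) weight 8/2025
  (Z=1, V=2, U=0, Y=2, W=0, X=0) weight 4/675
  (Z=1, V=2, U=0, Y=2, W=0, X=1) weight 8/2025
  (Z=1, V=2, U=1, Y=0, W=0, X=0) weight 4/675
  (Z=1, V=2, U=1, Y=0, W=0, X=1) weight 8/2025
  (Z=3, V=0, U=0, Y=0, W=1, X=0) weight 1/450
  … 27 more
Group by W:
  weight(W=0) = 4/27
  weight(W=1) = 1/45
Total weight = 4/27 + 1/45 = 23/135
P(W=0 | obs) = 4/27 / 23/135 = 20/23
P(W=1 | obs) = 1/45 / 23/135 = 3/23

P(W = 0 | obs) = 20/23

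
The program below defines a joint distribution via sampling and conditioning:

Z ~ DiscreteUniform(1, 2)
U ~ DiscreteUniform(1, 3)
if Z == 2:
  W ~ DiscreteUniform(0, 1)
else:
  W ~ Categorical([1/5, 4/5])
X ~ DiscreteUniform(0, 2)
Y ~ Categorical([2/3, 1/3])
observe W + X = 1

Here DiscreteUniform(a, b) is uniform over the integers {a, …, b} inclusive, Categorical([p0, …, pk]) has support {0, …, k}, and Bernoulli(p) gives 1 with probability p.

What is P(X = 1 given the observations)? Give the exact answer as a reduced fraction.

Enumerate traces; 24 have nonzero weight after conditioning:
  (Z=1, U=1, W=0, X=1, Y=0) weight 1/135
  (Z=1, U=1, W=0, X=1, Y=1) weight 1/270
  (Z=1, U=1, W=1, X=0, Y=0) weight 4/135
  (Z=1, U=1, W=1, X=0, Y=1) weight 2/135
  (Z=1, U=2, W=0, X=1, Y=0) weight 1/135
  (Z=1, U=2, W=0, X=1, Y=1) weight 1/270
  (Z=1, U=2, W=1, X=0, Y=0) weight 4/135
  (Z=1, U=2, W=1, X=0, Y=1) weight 2/135
  … 16 more
Group by X:
  weight(X=0) = 13/60
  weight(X=1) = 7/60
Total weight = 13/60 + 7/60 = 1/3
P(X=0 | obs) = 13/60 / 1/3 = 13/20
P(X=1 | obs) = 7/60 / 1/3 = 7/20

P(X = 1 | obs) = 7/20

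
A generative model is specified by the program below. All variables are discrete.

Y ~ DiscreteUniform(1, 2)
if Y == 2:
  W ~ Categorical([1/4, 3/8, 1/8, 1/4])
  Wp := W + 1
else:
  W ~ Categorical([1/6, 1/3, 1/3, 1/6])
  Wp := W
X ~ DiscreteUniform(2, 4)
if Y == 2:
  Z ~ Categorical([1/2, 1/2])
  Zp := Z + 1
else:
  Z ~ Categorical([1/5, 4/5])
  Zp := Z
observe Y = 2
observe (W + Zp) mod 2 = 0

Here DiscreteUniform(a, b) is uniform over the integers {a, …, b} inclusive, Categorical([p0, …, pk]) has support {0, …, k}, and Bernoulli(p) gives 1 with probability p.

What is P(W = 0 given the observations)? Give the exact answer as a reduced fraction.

Enumerate traces; 12 have nonzero weight after conditioning:
  (Y=2, W=0, X=2, Z=1) weight 1/48
  (Y=2, W=0, X=3, Z=1) weight 1/48
  (Y=2, W=0, X=4, Z=1) weight 1/48
  (Y=2, W=1, X=2, Z=0) weight 1/32
  (Y=2, W=1, X=3, Z=0) weight 1/32
  (Y=2, W=1, X=4, Z=0) weight 1/32
  (Y=2, W=2, X=2, Z=1) weight 1/96
  (Y=2, W=2, X=3, Z=1) weight 1/96
  (Y=2, W=3, X=2, Z=0) weight 1/48
  … 3 more
Group by W:
  weight(W=0) = 1/16
  weight(W=1) = 3/32
  weight(W=2) = 1/32
  weight(W=3) = 1/16
Total weight = 1/16 + 3/32 + 1/32 + 1/16 = 1/4
P(W=0 | obs) = 1/16 / 1/4 = 1/4
P(W=1 | obs) = 3/32 / 1/4 = 3/8
P(W=2 | obs) = 1/32 / 1/4 = 1/8
P(W=3 | obs) = 1/16 / 1/4 = 1/4

P(W = 0 | obs) = 1/4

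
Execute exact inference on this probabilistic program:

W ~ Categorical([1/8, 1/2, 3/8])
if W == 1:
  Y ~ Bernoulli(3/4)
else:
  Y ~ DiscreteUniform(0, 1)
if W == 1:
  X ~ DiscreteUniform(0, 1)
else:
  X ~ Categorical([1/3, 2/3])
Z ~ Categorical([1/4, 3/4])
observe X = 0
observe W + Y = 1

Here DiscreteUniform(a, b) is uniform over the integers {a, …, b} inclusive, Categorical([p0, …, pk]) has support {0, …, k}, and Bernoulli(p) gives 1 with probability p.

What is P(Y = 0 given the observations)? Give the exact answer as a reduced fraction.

P(Y = 0 | obs) = 3/4

Enumerate traces; 4 have nonzero weight after conditioning:
  (W=0, Y=1, X=0, Z=0) weight 1/192
  (W=0, Y=1, X=0, Z=1) weight 1/64
  (W=1, Y=0, X=0, Z=0) weight 1/64
  (W=1, Y=0, X=0, Z=1) weight 3/64
Group by Y:
  weight(Y=0) = 1/16
  weight(Y=1) = 1/48
Total weight = 1/16 + 1/48 = 1/12
P(Y=0 | obs) = 1/16 / 1/12 = 3/4
P(Y=1 | obs) = 1/48 / 1/12 = 1/4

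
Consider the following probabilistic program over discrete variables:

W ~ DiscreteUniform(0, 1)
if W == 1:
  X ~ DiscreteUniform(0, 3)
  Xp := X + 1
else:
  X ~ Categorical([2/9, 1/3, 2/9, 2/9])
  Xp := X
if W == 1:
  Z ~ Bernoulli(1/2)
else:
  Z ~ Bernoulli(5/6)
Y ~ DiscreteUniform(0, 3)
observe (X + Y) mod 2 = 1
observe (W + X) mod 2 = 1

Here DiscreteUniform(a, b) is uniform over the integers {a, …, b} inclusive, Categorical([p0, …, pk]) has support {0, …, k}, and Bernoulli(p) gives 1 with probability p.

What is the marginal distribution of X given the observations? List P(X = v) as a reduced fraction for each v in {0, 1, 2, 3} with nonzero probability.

Enumerate traces; 16 have nonzero weight after conditioning:
  (W=0, X=1, Z=0, Y=0) weight 1/144
  (W=0, X=1, Z=0, Y=2) weight 1/144
  (W=0, X=1, Z=1, Y=0) weight 5/144
  (W=0, X=1, Z=1, Y=2) weight 5/144
  (W=0, X=3, Z=0, Y=0) weight 1/216
  (W=0, X=3, Z=0, Y=2) weight 1/216
  (W=0, X=3, Z=1, Y=0) weight 5/216
  (W=0, X=3, Z=1, Y=2) weight 5/216
  (W=1, X=0, Z=0, Y=1) weight 1/64
  (W=1, X=2, Z=0, Y=1) weight 1/64
  … 6 more
Group by X:
  weight(X=0) = 1/16
  weight(X=1) = 1/12
  weight(X=2) = 1/16
  weight(X=3) = 1/18
Total weight = 1/16 + 1/12 + 1/16 + 1/18 = 19/72
P(X=0 | obs) = 1/16 / 19/72 = 9/38
P(X=1 | obs) = 1/12 / 19/72 = 6/19
P(X=2 | obs) = 1/16 / 19/72 = 9/38
P(X=3 | obs) = 1/18 / 19/72 = 4/19

P(X=0) = 9/38, P(X=1) = 6/19, P(X=2) = 9/38, P(X=3) = 4/19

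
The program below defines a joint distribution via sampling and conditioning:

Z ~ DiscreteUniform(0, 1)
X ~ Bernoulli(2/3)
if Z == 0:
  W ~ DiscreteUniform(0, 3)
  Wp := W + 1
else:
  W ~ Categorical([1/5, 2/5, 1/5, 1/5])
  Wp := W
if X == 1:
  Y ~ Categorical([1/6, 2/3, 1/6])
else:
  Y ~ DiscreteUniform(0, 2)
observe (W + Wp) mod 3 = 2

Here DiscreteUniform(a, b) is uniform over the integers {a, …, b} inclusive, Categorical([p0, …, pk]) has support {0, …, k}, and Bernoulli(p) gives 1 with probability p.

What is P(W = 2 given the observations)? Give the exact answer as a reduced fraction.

P(W = 2 | obs) = 5/13

Enumerate traces; 12 have nonzero weight after conditioning:
  (Z=0, X=0, W=2, Y=0) weight 1/72
  (Z=0, X=0, W=2, Y=1) weight 1/72
  (Z=0, X=0, W=2, Y=2) weight 1/72
  (Z=0, X=1, W=2, Y=0) weight 1/72
  (Z=0, X=1, W=2, Y=1) weight 1/18
  (Z=0, X=1, W=2, Y=2) weight 1/72
  (Z=1, X=0, W=1, Y=0) weight 1/45
  (Z=1, X=0, W=1, Y=1) weight 1/45
  … 4 more
Group by W:
  weight(W=1) = 1/5
  weight(W=2) = 1/8
Total weight = 1/5 + 1/8 = 13/40
P(W=1 | obs) = 1/5 / 13/40 = 8/13
P(W=2 | obs) = 1/8 / 13/40 = 5/13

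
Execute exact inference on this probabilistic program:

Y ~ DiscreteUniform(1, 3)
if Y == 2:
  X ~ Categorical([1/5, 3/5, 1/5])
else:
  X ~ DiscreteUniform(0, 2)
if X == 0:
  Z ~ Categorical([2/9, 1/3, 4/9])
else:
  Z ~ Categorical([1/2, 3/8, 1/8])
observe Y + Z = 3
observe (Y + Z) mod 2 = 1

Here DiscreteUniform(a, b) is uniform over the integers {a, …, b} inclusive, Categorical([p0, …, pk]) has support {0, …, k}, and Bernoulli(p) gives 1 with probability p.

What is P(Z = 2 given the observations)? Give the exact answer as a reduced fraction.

Enumerate traces; 9 have nonzero weight after conditioning:
  (Y=1, X=0, Z=2) weight 4/81
  (Y=1, X=1, Z=2) weight 1/72
  (Y=1, X=2, Z=2) weight 1/72
  (Y=2, X=0, Z=1) weight 1/45
  (Y=2, X=1, Z=1) weight 3/40
  (Y=2, X=2, Z=1) weight 1/40
  (Y=3, X=0, Z=0) weight 2/81
  (Y=3, X=1, Z=0) weight 1/18
  … 1 more
Group by Z:
  weight(Z=0) = 11/81
  weight(Z=1) = 11/90
  weight(Z=2) = 25/324
Total weight = 11/81 + 11/90 + 25/324 = 181/540
P(Z=0 | obs) = 11/81 / 181/540 = 220/543
P(Z=1 | obs) = 11/90 / 181/540 = 66/181
P(Z=2 | obs) = 25/324 / 181/540 = 125/543

P(Z = 2 | obs) = 125/543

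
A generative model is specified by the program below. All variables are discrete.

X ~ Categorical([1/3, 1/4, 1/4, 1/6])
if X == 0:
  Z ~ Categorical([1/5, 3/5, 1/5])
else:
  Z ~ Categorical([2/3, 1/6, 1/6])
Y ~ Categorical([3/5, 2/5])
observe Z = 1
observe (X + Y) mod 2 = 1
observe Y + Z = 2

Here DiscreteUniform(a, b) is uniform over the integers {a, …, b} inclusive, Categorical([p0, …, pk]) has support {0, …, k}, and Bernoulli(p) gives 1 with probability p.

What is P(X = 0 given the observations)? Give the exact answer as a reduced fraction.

P(X = 0 | obs) = 24/29

Enumerate traces; 2 have nonzero weight after conditioning:
  (X=0, Z=1, Y=1) weight 2/25
  (X=2, Z=1, Y=1) weight 1/60
Group by X:
  weight(X=0) = 2/25
  weight(X=2) = 1/60
Total weight = 2/25 + 1/60 = 29/300
P(X=0 | obs) = 2/25 / 29/300 = 24/29
P(X=2 | obs) = 1/60 / 29/300 = 5/29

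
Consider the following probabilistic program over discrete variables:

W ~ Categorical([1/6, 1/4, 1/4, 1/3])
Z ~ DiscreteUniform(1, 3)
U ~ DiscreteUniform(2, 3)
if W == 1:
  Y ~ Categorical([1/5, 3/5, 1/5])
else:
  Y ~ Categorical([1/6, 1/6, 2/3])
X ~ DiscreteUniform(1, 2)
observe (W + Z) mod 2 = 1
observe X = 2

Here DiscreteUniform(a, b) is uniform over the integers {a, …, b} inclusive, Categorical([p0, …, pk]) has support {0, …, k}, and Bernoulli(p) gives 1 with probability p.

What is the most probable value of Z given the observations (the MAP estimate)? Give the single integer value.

argmax_v P(Z = v | obs) = 2

Enumerate traces; 36 have nonzero weight after conditioning:
  (W=0, Z=1, U=2, Y=0, X=2) weight 1/432
  (W=0, Z=1, U=2, Y=1, X=2) weight 1/432
  (W=0, Z=1, U=2, Y=2, X=2) weight 1/108
  (W=0, Z=1, U=3, Y=0, X=2) weight 1/432
  (W=0, Z=1, U=3, Y=1, X=2) weight 1/432
  (W=0, Z=1, U=3, Y=2, X=2) weight 1/108
  (W=0, Z=3, U=2, Y=0, X=2) weight 1/432
  (W=0, Z=3, U=2, Y=1, X=2) weight 1/432
  (W=1, Z=2, U=2, Y=0, X=2) weight 1/240
  … 27 more
Group by Z:
  weight(Z=1) = 5/72
  weight(Z=2) = 7/72
  weight(Z=3) = 5/72
Total weight = 5/72 + 7/72 + 5/72 = 17/72
P(Z=1 | obs) = 5/72 / 17/72 = 5/17
P(Z=2 | obs) = 7/72 / 17/72 = 7/17
P(Z=3 | obs) = 5/72 / 17/72 = 5/17
argmax = 2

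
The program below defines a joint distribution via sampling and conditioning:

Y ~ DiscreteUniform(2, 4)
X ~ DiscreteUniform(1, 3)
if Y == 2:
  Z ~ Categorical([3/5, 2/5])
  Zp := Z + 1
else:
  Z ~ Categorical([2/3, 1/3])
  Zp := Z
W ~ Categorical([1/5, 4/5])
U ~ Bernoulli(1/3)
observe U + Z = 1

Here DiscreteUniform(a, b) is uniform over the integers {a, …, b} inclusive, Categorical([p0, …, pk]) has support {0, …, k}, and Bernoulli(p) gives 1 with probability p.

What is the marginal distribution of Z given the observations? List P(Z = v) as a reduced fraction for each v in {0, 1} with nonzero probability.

Enumerate traces; 36 have nonzero weight after conditioning:
  (Y=2, X=1, Z=0, W=0, U=1) weight 1/225
  (Y=2, X=1, Z=0, W=1, U=1) weight 4/225
  (Y=2, X=1, Z=1, W=0, U=0) weight 4/675
  (Y=2, X=1, Z=1, W=1, U=0) weight 16/675
  (Y=2, X=2, Z=0, W=0, U=1) weight 1/225
  (Y=2, X=2, Z=0, W=1, U=1) weight 4/225
  (Y=2, X=2, Z=1, W=0, U=0) weight 4/675
  (Y=2, X=2, Z=1, W=1, U=0) weight 16/675
  … 28 more
Group by Z:
  weight(Z=0) = 29/135
  weight(Z=1) = 32/135
Total weight = 29/135 + 32/135 = 61/135
P(Z=0 | obs) = 29/135 / 61/135 = 29/61
P(Z=1 | obs) = 32/135 / 61/135 = 32/61

P(Z=0) = 29/61, P(Z=1) = 32/61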